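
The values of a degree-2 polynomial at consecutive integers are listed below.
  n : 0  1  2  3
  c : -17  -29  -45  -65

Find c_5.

D1: -12, -16, -20
D2: -4, -4
Constant second difference = -4, so extend:
-20 − 4 = -24;  -65 − 24 = -89
-24 − 4 = -28;  -89 − 28 = -117

-117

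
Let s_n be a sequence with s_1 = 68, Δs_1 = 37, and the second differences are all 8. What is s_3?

Build the table forward from the leading diagonal:
D2: 8  8  8
D1: 37  45  53
s: 68  105  150

150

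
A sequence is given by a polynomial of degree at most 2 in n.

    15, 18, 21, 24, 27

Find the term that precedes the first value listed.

12

Δ: 3, 3, 3, 3
The first differences are constant at 3.
Work back: 15 − 3 = 12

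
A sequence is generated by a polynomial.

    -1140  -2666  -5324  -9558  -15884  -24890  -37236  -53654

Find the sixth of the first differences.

-12346

D1: -1526, -2658, -4234, -6326, -9006, -12346, -16418
D2: -1132, -1576, -2092, -2680, -3340, -4072
D3: -444, -516, -588, -660, -732
D4: -72, -72, -72, -72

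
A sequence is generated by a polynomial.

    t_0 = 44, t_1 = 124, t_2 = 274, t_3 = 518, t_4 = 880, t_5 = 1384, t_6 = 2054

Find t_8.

3988

D1: 80, 150, 244, 362, 504, 670
D2: 70, 94, 118, 142, 166
D3: 24, 24, 24, 24
The third differences are constant (24).
166 + 24 = 190;  670 + 190 = 860;  2054 + 860 = 2914
190 + 24 = 214;  860 + 214 = 1074;  2914 + 1074 = 3988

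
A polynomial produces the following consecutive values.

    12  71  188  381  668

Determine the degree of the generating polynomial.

3

D1: 59, 117, 193, 287
D2: 58, 76, 94
D3: 18, 18
The third differences are constant, so the polynomial has degree 3.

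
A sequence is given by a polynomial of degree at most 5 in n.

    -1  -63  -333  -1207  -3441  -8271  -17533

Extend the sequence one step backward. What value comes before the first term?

-62  -270  -874  -2234  -4830  -9262
-208  -604  -1360  -2596  -4432
-396  -756  -1236  -1836
-360  -480  -600
-120  -120
The fifth differences are constant at -120.
Work back: -360 + 120 = -240;  -396 + 240 = -156;  -208 + 156 = -52;  -62 + 52 = -10;  -1 + 10 = 9

9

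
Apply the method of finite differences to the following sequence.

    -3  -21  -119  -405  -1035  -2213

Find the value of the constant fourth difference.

-48

First differences: -18, -98, -286, -630, -1178
Second differences: -80, -188, -344, -548
Third differences: -108, -156, -204
Fourth differences: -48, -48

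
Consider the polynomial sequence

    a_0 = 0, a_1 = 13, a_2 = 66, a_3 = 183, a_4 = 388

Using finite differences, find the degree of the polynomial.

Δ: 13, 53, 117, 205
Δ²: 40, 64, 88
Δ³: 24, 24
The third differences are constant, so the polynomial has degree 3.

3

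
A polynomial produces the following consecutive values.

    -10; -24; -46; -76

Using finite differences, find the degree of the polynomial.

-14, -22, -30
-8, -8
The second differences are constant, so the polynomial has degree 2.

2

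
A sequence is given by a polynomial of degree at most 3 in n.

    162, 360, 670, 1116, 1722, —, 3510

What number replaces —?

2512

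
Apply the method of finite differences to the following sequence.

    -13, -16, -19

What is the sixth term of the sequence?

-28

Δ: -3  -3
The first differences are constant (-3).
-19 − 3 = -22
-22 − 3 = -25
-25 − 3 = -28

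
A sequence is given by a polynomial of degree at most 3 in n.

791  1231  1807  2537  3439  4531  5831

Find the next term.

7357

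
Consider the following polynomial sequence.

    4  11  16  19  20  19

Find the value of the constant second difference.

Δ: 7, 5, 3, 1, -1
Δ²: -2, -2, -2, -2

-2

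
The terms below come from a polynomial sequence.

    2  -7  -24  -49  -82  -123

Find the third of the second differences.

-8

Δ: -9, -17, -25, -33, -41
Δ²: -8, -8, -8, -8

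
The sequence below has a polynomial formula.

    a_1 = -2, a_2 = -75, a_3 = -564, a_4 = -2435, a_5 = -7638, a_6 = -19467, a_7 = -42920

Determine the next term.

-73 , -489 , -1871 , -5203 , -11829 , -23453
-416 , -1382 , -3332 , -6626 , -11624
-966 , -1950 , -3294 , -4998
-984 , -1344 , -1704
-360 , -360
The fifth differences are constant (-360).
-1704 − 360 = -2064;  -4998 − 2064 = -7062;  -11624 − 7062 = -18686;  -23453 − 18686 = -42139;  -42920 − 42139 = -85059

-85059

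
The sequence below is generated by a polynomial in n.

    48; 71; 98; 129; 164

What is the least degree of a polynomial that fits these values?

D1: 23, 27, 31, 35
D2: 4, 4, 4
The second differences are constant, so the polynomial has degree 2.

2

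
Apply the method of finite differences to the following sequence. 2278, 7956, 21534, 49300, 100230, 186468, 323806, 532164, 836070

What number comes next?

1265140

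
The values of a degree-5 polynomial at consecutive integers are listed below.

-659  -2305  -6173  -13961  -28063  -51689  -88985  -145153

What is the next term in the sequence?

-226571

Δ: -1646, -3868, -7788, -14102, -23626, -37296, -56168
Δ²: -2222, -3920, -6314, -9524, -13670, -18872
Δ³: -1698, -2394, -3210, -4146, -5202
Δ⁴: -696, -816, -936, -1056
Δ⁵: -120, -120, -120
Constant fifth difference = -120, so extend:
-1056 − 120 = -1176;  -5202 − 1176 = -6378;  -18872 − 6378 = -25250;  -56168 − 25250 = -81418;  -145153 − 81418 = -226571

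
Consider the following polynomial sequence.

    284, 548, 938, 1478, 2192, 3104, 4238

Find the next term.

5618

264 , 390 , 540 , 714 , 912 , 1134
126 , 150 , 174 , 198 , 222
24 , 24 , 24 , 24
The third differences are constant (24).
222 + 24 = 246;  1134 + 246 = 1380;  4238 + 1380 = 5618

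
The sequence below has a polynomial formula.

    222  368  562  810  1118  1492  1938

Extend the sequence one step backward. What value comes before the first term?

118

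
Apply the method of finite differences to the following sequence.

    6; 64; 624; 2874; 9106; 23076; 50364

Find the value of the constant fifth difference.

360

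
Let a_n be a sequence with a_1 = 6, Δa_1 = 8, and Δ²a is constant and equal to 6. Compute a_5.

74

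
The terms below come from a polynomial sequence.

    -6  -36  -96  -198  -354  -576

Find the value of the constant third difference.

-12

First differences: -30, -60, -102, -156, -222
Second differences: -30, -42, -54, -66
Third differences: -12, -12, -12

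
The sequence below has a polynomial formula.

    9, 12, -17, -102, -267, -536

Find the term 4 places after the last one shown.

Δ: 3 , -29 , -85 , -165 , -269
Δ²: -32 , -56 , -80 , -104
Δ³: -24 , -24 , -24
Third differences constant at -24.
-104 − 24 = -128;  -269 − 128 = -397;  -536 − 397 = -933
-128 − 24 = -152;  -397 − 152 = -549;  -933 − 549 = -1482
-152 − 24 = -176;  -549 − 176 = -725;  -1482 − 725 = -2207
-176 − 24 = -200;  -725 − 200 = -925;  -2207 − 925 = -3132

-3132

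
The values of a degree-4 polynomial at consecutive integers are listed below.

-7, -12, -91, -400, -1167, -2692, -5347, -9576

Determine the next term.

-15895

-5  -79  -309  -767  -1525  -2655  -4229
-74  -230  -458  -758  -1130  -1574
-156  -228  -300  -372  -444
-72  -72  -72  -72
Fourth differences constant at -72.
-444 − 72 = -516;  -1574 − 516 = -2090;  -4229 − 2090 = -6319;  -9576 − 6319 = -15895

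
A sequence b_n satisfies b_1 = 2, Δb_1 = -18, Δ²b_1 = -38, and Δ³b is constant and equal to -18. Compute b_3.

Build the table forward from the leading diagonal:
Third differences: -18  -18  -18
Second differences: -38  -56  -74
First differences: -18  -56  -112
b: 2  -16  -72

-72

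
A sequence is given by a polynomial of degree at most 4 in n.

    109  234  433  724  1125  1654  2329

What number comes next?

3168

First differences: 125  199  291  401  529  675
Second differences: 74  92  110  128  146
Third differences: 18  18  18  18
The third differences are constant (18).
146 + 18 = 164;  675 + 164 = 839;  2329 + 839 = 3168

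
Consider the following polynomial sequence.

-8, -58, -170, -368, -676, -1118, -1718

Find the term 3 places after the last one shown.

-4706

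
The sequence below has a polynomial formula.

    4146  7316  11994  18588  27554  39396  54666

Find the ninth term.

97938

3170, 4678, 6594, 8966, 11842, 15270
1508, 1916, 2372, 2876, 3428
408, 456, 504, 552
48, 48, 48
The fourth differences are constant (48).
552 + 48 = 600;  3428 + 600 = 4028;  15270 + 4028 = 19298;  54666 + 19298 = 73964
600 + 48 = 648;  4028 + 648 = 4676;  19298 + 4676 = 23974;  73964 + 23974 = 97938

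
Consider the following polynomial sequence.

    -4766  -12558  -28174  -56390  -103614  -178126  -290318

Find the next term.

Δ: -7792 , -15616 , -28216 , -47224 , -74512 , -112192
Δ²: -7824 , -12600 , -19008 , -27288 , -37680
Δ³: -4776 , -6408 , -8280 , -10392
Δ⁴: -1632 , -1872 , -2112
Δ⁵: -240 , -240
The fifth differences are constant (-240).
-2112 − 240 = -2352;  -10392 − 2352 = -12744;  -37680 − 12744 = -50424;  -112192 − 50424 = -162616;  -290318 − 162616 = -452934

-452934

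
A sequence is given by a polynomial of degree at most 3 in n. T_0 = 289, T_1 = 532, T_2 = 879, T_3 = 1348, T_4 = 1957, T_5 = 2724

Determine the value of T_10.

9559

D1: 243, 347, 469, 609, 767
D2: 104, 122, 140, 158
D3: 18, 18, 18
Third differences constant at 18.
158 + 18 = 176;  767 + 176 = 943;  2724 + 943 = 3667
176 + 18 = 194;  943 + 194 = 1137;  3667 + 1137 = 4804
194 + 18 = 212;  1137 + 212 = 1349;  4804 + 1349 = 6153
212 + 18 = 230;  1349 + 230 = 1579;  6153 + 1579 = 7732
230 + 18 = 248;  1579 + 248 = 1827;  7732 + 1827 = 9559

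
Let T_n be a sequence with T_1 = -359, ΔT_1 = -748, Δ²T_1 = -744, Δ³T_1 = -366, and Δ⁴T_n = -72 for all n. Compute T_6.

-15559

Build the table forward from the leading diagonal:
Δ⁴: -72  -72  -72  -72  -72  -72
Δ³: -366  -438  -510  -582  -654  -726
Δ²: -744  -1110  -1548  -2058  -2640  -3294
Δ: -748  -1492  -2602  -4150  -6208  -8848
T: -359  -1107  -2599  -5201  -9351  -15559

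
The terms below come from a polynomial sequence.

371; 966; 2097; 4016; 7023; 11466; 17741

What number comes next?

26292

First differences: 595, 1131, 1919, 3007, 4443, 6275
Second differences: 536, 788, 1088, 1436, 1832
Third differences: 252, 300, 348, 396
Fourth differences: 48, 48, 48
Fourth differences constant at 48.
396 + 48 = 444;  1832 + 444 = 2276;  6275 + 2276 = 8551;  17741 + 8551 = 26292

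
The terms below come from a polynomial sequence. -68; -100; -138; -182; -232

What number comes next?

-288

-32  -38  -44  -50
-6  -6  -6
The second differences are constant (-6).
-50 − 6 = -56;  -232 − 56 = -288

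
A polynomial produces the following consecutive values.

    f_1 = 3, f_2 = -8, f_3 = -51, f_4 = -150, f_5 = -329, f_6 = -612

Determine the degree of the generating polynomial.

3

-11, -43, -99, -179, -283
-32, -56, -80, -104
-24, -24, -24
The third differences are constant, so the polynomial has degree 3.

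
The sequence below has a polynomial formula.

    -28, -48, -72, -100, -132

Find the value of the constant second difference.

D1: -20, -24, -28, -32
D2: -4, -4, -4

-4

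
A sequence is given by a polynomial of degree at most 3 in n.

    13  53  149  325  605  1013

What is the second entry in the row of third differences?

24

D1: 40, 96, 176, 280, 408
D2: 56, 80, 104, 128
D3: 24, 24, 24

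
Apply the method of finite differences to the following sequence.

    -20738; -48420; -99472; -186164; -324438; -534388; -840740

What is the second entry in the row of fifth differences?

-480

First differences: -27682, -51052, -86692, -138274, -209950, -306352
Second differences: -23370, -35640, -51582, -71676, -96402
Third differences: -12270, -15942, -20094, -24726
Fourth differences: -3672, -4152, -4632
Fifth differences: -480, -480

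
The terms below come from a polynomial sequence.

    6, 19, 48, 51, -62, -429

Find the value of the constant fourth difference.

First differences: 13, 29, 3, -113, -367
Second differences: 16, -26, -116, -254
Third differences: -42, -90, -138
Fourth differences: -48, -48

-48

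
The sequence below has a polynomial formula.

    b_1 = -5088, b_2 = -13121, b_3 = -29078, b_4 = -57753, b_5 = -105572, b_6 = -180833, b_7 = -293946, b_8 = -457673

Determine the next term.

-8033, -15957, -28675, -47819, -75261, -113113, -163727
-7924, -12718, -19144, -27442, -37852, -50614
-4794, -6426, -8298, -10410, -12762
-1632, -1872, -2112, -2352
-240, -240, -240
Fifth differences constant at -240.
-2352 − 240 = -2592;  -12762 − 2592 = -15354;  -50614 − 15354 = -65968;  -163727 − 65968 = -229695;  -457673 − 229695 = -687368

-687368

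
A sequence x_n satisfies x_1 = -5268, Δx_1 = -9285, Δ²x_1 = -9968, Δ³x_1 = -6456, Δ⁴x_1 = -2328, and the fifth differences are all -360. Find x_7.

Build the table forward from the leading diagonal:
D5: -360  -360  -360  -360  -360  -360  -360
D4: -2328  -2688  -3048  -3408  -3768  -4128  -4488
D3: -6456  -8784  -11472  -14520  -17928  -21696  -25824
D2: -9968  -16424  -25208  -36680  -51200  -69128  -90824
D1: -9285  -19253  -35677  -60885  -97565  -148765  -217893
x: -5268  -14553  -33806  -69483  -130368  -227933  -376698

-376698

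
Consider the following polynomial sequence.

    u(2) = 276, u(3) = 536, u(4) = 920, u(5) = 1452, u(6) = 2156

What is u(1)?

116

Δ: 260, 384, 532, 704
Δ²: 124, 148, 172
Δ³: 24, 24
The third differences are constant at 24.
Work back: 124 − 24 = 100;  260 − 100 = 160;  276 − 160 = 116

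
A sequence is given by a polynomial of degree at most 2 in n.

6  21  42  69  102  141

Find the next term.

186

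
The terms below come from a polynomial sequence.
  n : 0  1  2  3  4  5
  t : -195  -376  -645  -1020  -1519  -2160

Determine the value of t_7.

-181, -269, -375, -499, -641
-88, -106, -124, -142
-18, -18, -18
Third differences constant at -18.
-142 − 18 = -160;  -641 − 160 = -801;  -2160 − 801 = -2961
-160 − 18 = -178;  -801 − 178 = -979;  -2961 − 979 = -3940

-3940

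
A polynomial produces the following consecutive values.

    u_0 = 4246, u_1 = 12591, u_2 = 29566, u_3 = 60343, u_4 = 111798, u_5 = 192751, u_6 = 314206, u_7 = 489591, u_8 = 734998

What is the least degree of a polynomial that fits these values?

5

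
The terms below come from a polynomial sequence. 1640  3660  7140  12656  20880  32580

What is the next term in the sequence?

2020  3480  5516  8224  11700
1460  2036  2708  3476
576  672  768
96  96
Constant fourth difference = 96, so extend:
768 + 96 = 864;  3476 + 864 = 4340;  11700 + 4340 = 16040;  32580 + 16040 = 48620

48620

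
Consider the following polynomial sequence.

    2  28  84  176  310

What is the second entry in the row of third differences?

D1: 26, 56, 92, 134
D2: 30, 36, 42
D3: 6, 6

6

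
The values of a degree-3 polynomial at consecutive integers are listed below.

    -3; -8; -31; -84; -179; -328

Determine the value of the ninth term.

-1219

Δ: -5, -23, -53, -95, -149
Δ²: -18, -30, -42, -54
Δ³: -12, -12, -12
Constant third difference = -12, so extend:
-54 − 12 = -66;  -149 − 66 = -215;  -328 − 215 = -543
-66 − 12 = -78;  -215 − 78 = -293;  -543 − 293 = -836
-78 − 12 = -90;  -293 − 90 = -383;  -836 − 383 = -1219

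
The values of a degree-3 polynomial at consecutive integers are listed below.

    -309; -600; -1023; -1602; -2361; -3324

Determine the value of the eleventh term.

-12039

First differences: -291 , -423 , -579 , -759 , -963
Second differences: -132 , -156 , -180 , -204
Third differences: -24 , -24 , -24
Constant third difference = -24, so extend:
-204 − 24 = -228;  -963 − 228 = -1191;  -3324 − 1191 = -4515
-228 − 24 = -252;  -1191 − 252 = -1443;  -4515 − 1443 = -5958
-252 − 24 = -276;  -1443 − 276 = -1719;  -5958 − 1719 = -7677
-276 − 24 = -300;  -1719 − 300 = -2019;  -7677 − 2019 = -9696
-300 − 24 = -324;  -2019 − 324 = -2343;  -9696 − 2343 = -12039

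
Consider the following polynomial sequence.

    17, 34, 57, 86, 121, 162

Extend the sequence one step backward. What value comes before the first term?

17, 23, 29, 35, 41
6, 6, 6, 6
The second differences are constant at 6.
Work back: 17 − 6 = 11;  17 − 11 = 6

6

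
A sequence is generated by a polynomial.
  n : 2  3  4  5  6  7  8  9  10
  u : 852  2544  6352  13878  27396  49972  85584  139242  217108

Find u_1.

1692  3808  7526  13518  22576  35612  53658  77866
2116  3718  5992  9058  13036  18046  24208
1602  2274  3066  3978  5010  6162
672  792  912  1032  1152
120  120  120  120
The fifth differences are constant at 120.
Work back: 672 − 120 = 552;  1602 − 552 = 1050;  2116 − 1050 = 1066;  1692 − 1066 = 626;  852 − 626 = 226

226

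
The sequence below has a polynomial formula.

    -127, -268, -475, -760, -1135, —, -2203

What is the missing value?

Using the first 5 terms:
Δ: -141  -207  -285  -375
Δ²: -66  -78  -90
Δ³: -12  -12
Constant third difference = -12.
Extend forward: -90 − 12 = -102;  -375 − 102 = -477;  -1135 − 477 = -1612

-1612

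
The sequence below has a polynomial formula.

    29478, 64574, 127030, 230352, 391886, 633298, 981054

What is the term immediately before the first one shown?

11596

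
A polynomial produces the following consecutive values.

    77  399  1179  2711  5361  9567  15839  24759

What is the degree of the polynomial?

4

322, 780, 1532, 2650, 4206, 6272, 8920
458, 752, 1118, 1556, 2066, 2648
294, 366, 438, 510, 582
72, 72, 72, 72
The fourth differences are constant, so the polynomial has degree 4.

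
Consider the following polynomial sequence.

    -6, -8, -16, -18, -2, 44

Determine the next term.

First differences: -2 , -8 , -2 , 16 , 46
Second differences: -6 , 6 , 18 , 30
Third differences: 12 , 12 , 12
The third differences are constant (12).
30 + 12 = 42;  46 + 42 = 88;  44 + 88 = 132

132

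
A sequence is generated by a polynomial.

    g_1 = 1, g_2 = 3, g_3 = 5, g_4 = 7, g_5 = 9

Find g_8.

2  2  2  2
The first differences are constant (2).
9 + 2 = 11
11 + 2 = 13
13 + 2 = 15

15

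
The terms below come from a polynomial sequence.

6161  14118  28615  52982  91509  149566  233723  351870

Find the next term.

D1: 7957, 14497, 24367, 38527, 58057, 84157, 118147
D2: 6540, 9870, 14160, 19530, 26100, 33990
D3: 3330, 4290, 5370, 6570, 7890
D4: 960, 1080, 1200, 1320
D5: 120, 120, 120
The fifth differences are constant (120).
1320 + 120 = 1440;  7890 + 1440 = 9330;  33990 + 9330 = 43320;  118147 + 43320 = 161467;  351870 + 161467 = 513337

513337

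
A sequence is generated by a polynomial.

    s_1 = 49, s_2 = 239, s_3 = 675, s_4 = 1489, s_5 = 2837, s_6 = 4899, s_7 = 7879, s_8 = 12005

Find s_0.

-3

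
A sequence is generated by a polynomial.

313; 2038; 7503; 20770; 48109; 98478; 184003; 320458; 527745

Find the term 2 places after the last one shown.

First differences: 1725, 5465, 13267, 27339, 50369, 85525, 136455, 207287
Second differences: 3740, 7802, 14072, 23030, 35156, 50930, 70832
Third differences: 4062, 6270, 8958, 12126, 15774, 19902
Fourth differences: 2208, 2688, 3168, 3648, 4128
Fifth differences: 480, 480, 480, 480
Fifth differences constant at 480.
4128 + 480 = 4608;  19902 + 4608 = 24510;  70832 + 24510 = 95342;  207287 + 95342 = 302629;  527745 + 302629 = 830374
4608 + 480 = 5088;  24510 + 5088 = 29598;  95342 + 29598 = 124940;  302629 + 124940 = 427569;  830374 + 427569 = 1257943

1257943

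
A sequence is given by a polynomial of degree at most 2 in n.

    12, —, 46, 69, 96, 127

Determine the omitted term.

27

Using the last 4 terms:
First differences: 23  27  31
Second differences: 4  4
Constant second difference = 4.
Extend backward: 23 − 4 = 19;  46 − 19 = 27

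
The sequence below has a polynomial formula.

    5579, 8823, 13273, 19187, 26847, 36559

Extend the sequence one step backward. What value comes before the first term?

D1: 3244  4450  5914  7660  9712
D2: 1206  1464  1746  2052
D3: 258  282  306
D4: 24  24
The fourth differences are constant at 24.
Work back: 258 − 24 = 234;  1206 − 234 = 972;  3244 − 972 = 2272;  5579 − 2272 = 3307

3307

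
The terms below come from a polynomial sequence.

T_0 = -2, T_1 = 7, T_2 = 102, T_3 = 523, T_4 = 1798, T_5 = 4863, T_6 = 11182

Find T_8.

Δ: 9, 95, 421, 1275, 3065, 6319
Δ²: 86, 326, 854, 1790, 3254
Δ³: 240, 528, 936, 1464
Δ⁴: 288, 408, 528
Δ⁵: 120, 120
Fifth differences constant at 120.
528 + 120 = 648;  1464 + 648 = 2112;  3254 + 2112 = 5366;  6319 + 5366 = 11685;  11182 + 11685 = 22867
648 + 120 = 768;  2112 + 768 = 2880;  5366 + 2880 = 8246;  11685 + 8246 = 19931;  22867 + 19931 = 42798

42798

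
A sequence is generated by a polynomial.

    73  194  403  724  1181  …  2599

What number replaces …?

1798

Using the first 5 terms:
D1: 121  209  321  457
D2: 88  112  136
D3: 24  24
Constant third difference = 24.
Extend forward: 136 + 24 = 160;  457 + 160 = 617;  1181 + 617 = 1798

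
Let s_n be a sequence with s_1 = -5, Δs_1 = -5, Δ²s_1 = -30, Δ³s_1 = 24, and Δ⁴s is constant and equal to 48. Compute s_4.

-86

Build the table forward from the leading diagonal:
Fourth differences: 48  48  48  48
Third differences: 24  72  120  168
Second differences: -30  -6  66  186
First differences: -5  -35  -41  25
s: -5  -10  -45  -86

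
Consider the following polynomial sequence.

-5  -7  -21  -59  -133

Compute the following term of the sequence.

-255

First differences: -2 , -14 , -38 , -74
Second differences: -12 , -24 , -36
Third differences: -12 , -12
The third differences are constant (-12).
-36 − 12 = -48;  -74 − 48 = -122;  -133 − 122 = -255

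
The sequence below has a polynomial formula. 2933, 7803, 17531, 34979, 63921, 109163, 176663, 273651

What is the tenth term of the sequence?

First differences: 4870 , 9728 , 17448 , 28942 , 45242 , 67500 , 96988
Second differences: 4858 , 7720 , 11494 , 16300 , 22258 , 29488
Third differences: 2862 , 3774 , 4806 , 5958 , 7230
Fourth differences: 912 , 1032 , 1152 , 1272
Fifth differences: 120 , 120 , 120
Fifth differences constant at 120.
1272 + 120 = 1392;  7230 + 1392 = 8622;  29488 + 8622 = 38110;  96988 + 38110 = 135098;  273651 + 135098 = 408749
1392 + 120 = 1512;  8622 + 1512 = 10134;  38110 + 10134 = 48244;  135098 + 48244 = 183342;  408749 + 183342 = 592091

592091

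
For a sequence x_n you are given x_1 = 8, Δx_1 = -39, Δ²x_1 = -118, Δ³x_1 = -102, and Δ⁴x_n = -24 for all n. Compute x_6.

-2507

Build the table forward from the leading diagonal:
Δ⁴: -24, -24, -24, -24, -24, -24
Δ³: -102, -126, -150, -174, -198, -222
Δ²: -118, -220, -346, -496, -670, -868
Δ: -39, -157, -377, -723, -1219, -1889
x: 8, -31, -188, -565, -1288, -2507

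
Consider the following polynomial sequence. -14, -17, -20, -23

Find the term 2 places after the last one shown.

-29

Δ: -3  -3  -3
Constant first difference = -3, so extend:
-23 − 3 = -26
-26 − 3 = -29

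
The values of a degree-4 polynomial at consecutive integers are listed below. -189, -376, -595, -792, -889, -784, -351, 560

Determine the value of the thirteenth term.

19215

-187, -219, -197, -97, 105, 433, 911
-32, 22, 100, 202, 328, 478
54, 78, 102, 126, 150
24, 24, 24, 24
Fourth differences constant at 24.
150 + 24 = 174;  478 + 174 = 652;  911 + 652 = 1563;  560 + 1563 = 2123
174 + 24 = 198;  652 + 198 = 850;  1563 + 850 = 2413;  2123 + 2413 = 4536
198 + 24 = 222;  850 + 222 = 1072;  2413 + 1072 = 3485;  4536 + 3485 = 8021
222 + 24 = 246;  1072 + 246 = 1318;  3485 + 1318 = 4803;  8021 + 4803 = 12824
246 + 24 = 270;  1318 + 270 = 1588;  4803 + 1588 = 6391;  12824 + 6391 = 19215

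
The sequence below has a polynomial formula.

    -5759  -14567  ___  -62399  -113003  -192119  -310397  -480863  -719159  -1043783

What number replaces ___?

-31793

Using the last 7 terms:
First differences: -50604  -79116  -118278  -170466  -238296  -324624
Second differences: -28512  -39162  -52188  -67830  -86328
Third differences: -10650  -13026  -15642  -18498
Fourth differences: -2376  -2616  -2856
Fifth differences: -240  -240
Constant fifth difference = -240.
Extend backward: -2376 + 240 = -2136;  -10650 + 2136 = -8514;  -28512 + 8514 = -19998;  -50604 + 19998 = -30606;  -62399 + 30606 = -31793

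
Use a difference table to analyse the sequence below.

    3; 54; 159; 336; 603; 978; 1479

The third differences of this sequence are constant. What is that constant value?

D1: 51, 105, 177, 267, 375, 501
D2: 54, 72, 90, 108, 126
D3: 18, 18, 18, 18

18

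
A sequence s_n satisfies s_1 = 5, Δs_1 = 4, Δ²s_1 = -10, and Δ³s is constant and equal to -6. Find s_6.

-135

Build the table forward from the leading diagonal:
Δ³: -6  -6  -6  -6  -6  -6
Δ²: -10  -16  -22  -28  -34  -40
Δ: 4  -6  -22  -44  -72  -106
s: 5  9  3  -19  -63  -135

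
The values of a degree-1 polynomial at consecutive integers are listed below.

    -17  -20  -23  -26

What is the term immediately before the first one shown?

-14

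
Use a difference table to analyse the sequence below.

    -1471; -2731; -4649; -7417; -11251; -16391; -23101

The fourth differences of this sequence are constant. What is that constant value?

First differences: -1260, -1918, -2768, -3834, -5140, -6710
Second differences: -658, -850, -1066, -1306, -1570
Third differences: -192, -216, -240, -264
Fourth differences: -24, -24, -24

-24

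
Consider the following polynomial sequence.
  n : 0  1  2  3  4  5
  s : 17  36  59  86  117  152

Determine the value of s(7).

234

Δ: 19  23  27  31  35
Δ²: 4  4  4  4
Second differences constant at 4.
35 + 4 = 39;  152 + 39 = 191
39 + 4 = 43;  191 + 43 = 234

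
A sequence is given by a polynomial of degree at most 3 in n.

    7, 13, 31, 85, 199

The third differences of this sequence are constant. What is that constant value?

First differences: 6, 18, 54, 114
Second differences: 12, 36, 60
Third differences: 24, 24

24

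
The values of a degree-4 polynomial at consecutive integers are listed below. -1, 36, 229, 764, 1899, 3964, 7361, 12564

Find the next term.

20119

37, 193, 535, 1135, 2065, 3397, 5203
156, 342, 600, 930, 1332, 1806
186, 258, 330, 402, 474
72, 72, 72, 72
Fourth differences constant at 72.
474 + 72 = 546;  1806 + 546 = 2352;  5203 + 2352 = 7555;  12564 + 7555 = 20119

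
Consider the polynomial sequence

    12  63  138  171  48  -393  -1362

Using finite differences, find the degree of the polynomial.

First differences: 51, 75, 33, -123, -441, -969
Second differences: 24, -42, -156, -318, -528
Third differences: -66, -114, -162, -210
Fourth differences: -48, -48, -48
The fourth differences are constant, so the polynomial has degree 4.

4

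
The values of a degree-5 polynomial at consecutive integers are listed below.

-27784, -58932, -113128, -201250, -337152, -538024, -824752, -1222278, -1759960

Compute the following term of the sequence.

First differences: -31148, -54196, -88122, -135902, -200872, -286728, -397526, -537682
Second differences: -23048, -33926, -47780, -64970, -85856, -110798, -140156
Third differences: -10878, -13854, -17190, -20886, -24942, -29358
Fourth differences: -2976, -3336, -3696, -4056, -4416
Fifth differences: -360, -360, -360, -360
The fifth differences are constant (-360).
-4416 − 360 = -4776;  -29358 − 4776 = -34134;  -140156 − 34134 = -174290;  -537682 − 174290 = -711972;  -1759960 − 711972 = -2471932

-2471932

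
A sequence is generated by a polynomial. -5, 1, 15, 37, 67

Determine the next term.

6, 14, 22, 30
8, 8, 8
Second differences constant at 8.
30 + 8 = 38;  67 + 38 = 105

105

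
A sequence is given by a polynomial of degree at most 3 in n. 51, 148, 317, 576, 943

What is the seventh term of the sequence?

Δ: 97, 169, 259, 367
Δ²: 72, 90, 108
Δ³: 18, 18
The third differences are constant (18).
108 + 18 = 126;  367 + 126 = 493;  943 + 493 = 1436
126 + 18 = 144;  493 + 144 = 637;  1436 + 637 = 2073

2073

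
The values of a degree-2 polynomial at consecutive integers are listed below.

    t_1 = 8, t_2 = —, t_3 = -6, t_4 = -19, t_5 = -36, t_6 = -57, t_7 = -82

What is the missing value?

3

Using the last 5 terms:
D1: -13  -17  -21  -25
D2: -4  -4  -4
Constant second difference = -4.
Extend backward: -13 + 4 = -9;  -6 + 9 = 3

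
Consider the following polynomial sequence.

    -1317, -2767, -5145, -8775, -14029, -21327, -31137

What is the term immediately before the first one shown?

-519

-1450  -2378  -3630  -5254  -7298  -9810
-928  -1252  -1624  -2044  -2512
-324  -372  -420  -468
-48  -48  -48
The fourth differences are constant at -48.
Work back: -324 + 48 = -276;  -928 + 276 = -652;  -1450 + 652 = -798;  -1317 + 798 = -519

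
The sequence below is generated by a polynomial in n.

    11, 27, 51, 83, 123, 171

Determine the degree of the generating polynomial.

Δ: 16, 24, 32, 40, 48
Δ²: 8, 8, 8, 8
The second differences are constant, so the polynomial has degree 2.

2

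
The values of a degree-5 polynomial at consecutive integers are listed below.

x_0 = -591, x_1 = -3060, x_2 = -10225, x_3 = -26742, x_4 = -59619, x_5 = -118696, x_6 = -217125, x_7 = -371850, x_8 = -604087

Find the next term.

-939804

-2469 , -7165 , -16517 , -32877 , -59077 , -98429 , -154725 , -232237
-4696 , -9352 , -16360 , -26200 , -39352 , -56296 , -77512
-4656 , -7008 , -9840 , -13152 , -16944 , -21216
-2352 , -2832 , -3312 , -3792 , -4272
-480 , -480 , -480 , -480
The fifth differences are constant (-480).
-4272 − 480 = -4752;  -21216 − 4752 = -25968;  -77512 − 25968 = -103480;  -232237 − 103480 = -335717;  -604087 − 335717 = -939804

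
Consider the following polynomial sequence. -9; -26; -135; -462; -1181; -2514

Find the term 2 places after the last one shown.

-8150

Δ: -17, -109, -327, -719, -1333
Δ²: -92, -218, -392, -614
Δ³: -126, -174, -222
Δ⁴: -48, -48
The fourth differences are constant (-48).
-222 − 48 = -270;  -614 − 270 = -884;  -1333 − 884 = -2217;  -2514 − 2217 = -4731
-270 − 48 = -318;  -884 − 318 = -1202;  -2217 − 1202 = -3419;  -4731 − 3419 = -8150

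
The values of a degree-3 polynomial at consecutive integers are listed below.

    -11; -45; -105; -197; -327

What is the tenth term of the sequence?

-34  -60  -92  -130
-26  -32  -38
-6  -6
Third differences constant at -6.
-38 − 6 = -44;  -130 − 44 = -174;  -327 − 174 = -501
-44 − 6 = -50;  -174 − 50 = -224;  -501 − 224 = -725
-50 − 6 = -56;  -224 − 56 = -280;  -725 − 280 = -1005
-56 − 6 = -62;  -280 − 62 = -342;  -1005 − 342 = -1347
-62 − 6 = -68;  -342 − 68 = -410;  -1347 − 410 = -1757

-1757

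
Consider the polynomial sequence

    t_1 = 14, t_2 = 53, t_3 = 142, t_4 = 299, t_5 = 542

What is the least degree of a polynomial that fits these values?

3

First differences: 39, 89, 157, 243
Second differences: 50, 68, 86
Third differences: 18, 18
The third differences are constant, so the polynomial has degree 3.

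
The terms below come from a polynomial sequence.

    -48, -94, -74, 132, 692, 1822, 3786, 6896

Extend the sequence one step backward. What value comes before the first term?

-8

D1: -46  20  206  560  1130  1964  3110
D2: 66  186  354  570  834  1146
D3: 120  168  216  264  312
D4: 48  48  48  48
The fourth differences are constant at 48.
Work back: 120 − 48 = 72;  66 − 72 = -6;  -46 + 6 = -40;  -48 + 40 = -8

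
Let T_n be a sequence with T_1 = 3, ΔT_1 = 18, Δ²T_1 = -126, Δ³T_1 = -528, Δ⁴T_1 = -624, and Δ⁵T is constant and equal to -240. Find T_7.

Build the table forward from the leading diagonal:
Fifth differences: -240, -240, -240, -240, -240, -240, -240
Fourth differences: -624, -864, -1104, -1344, -1584, -1824, -2064
Third differences: -528, -1152, -2016, -3120, -4464, -6048, -7872
Second differences: -126, -654, -1806, -3822, -6942, -11406, -17454
First differences: 18, -108, -762, -2568, -6390, -13332, -24738
T: 3, 21, -87, -849, -3417, -9807, -23139

-23139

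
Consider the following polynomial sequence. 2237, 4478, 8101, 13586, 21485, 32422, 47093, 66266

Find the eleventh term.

D1: 2241, 3623, 5485, 7899, 10937, 14671, 19173
D2: 1382, 1862, 2414, 3038, 3734, 4502
D3: 480, 552, 624, 696, 768
D4: 72, 72, 72, 72
Fourth differences constant at 72.
768 + 72 = 840;  4502 + 840 = 5342;  19173 + 5342 = 24515;  66266 + 24515 = 90781
840 + 72 = 912;  5342 + 912 = 6254;  24515 + 6254 = 30769;  90781 + 30769 = 121550
912 + 72 = 984;  6254 + 984 = 7238;  30769 + 7238 = 38007;  121550 + 38007 = 159557

159557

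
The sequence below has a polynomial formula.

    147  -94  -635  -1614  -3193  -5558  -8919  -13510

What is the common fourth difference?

-24

First differences: -241, -541, -979, -1579, -2365, -3361, -4591
Second differences: -300, -438, -600, -786, -996, -1230
Third differences: -138, -162, -186, -210, -234
Fourth differences: -24, -24, -24, -24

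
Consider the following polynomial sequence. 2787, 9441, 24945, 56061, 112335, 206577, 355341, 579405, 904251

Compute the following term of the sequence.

1360545

D1: 6654, 15504, 31116, 56274, 94242, 148764, 224064, 324846
D2: 8850, 15612, 25158, 37968, 54522, 75300, 100782
D3: 6762, 9546, 12810, 16554, 20778, 25482
D4: 2784, 3264, 3744, 4224, 4704
D5: 480, 480, 480, 480
Fifth differences constant at 480.
4704 + 480 = 5184;  25482 + 5184 = 30666;  100782 + 30666 = 131448;  324846 + 131448 = 456294;  904251 + 456294 = 1360545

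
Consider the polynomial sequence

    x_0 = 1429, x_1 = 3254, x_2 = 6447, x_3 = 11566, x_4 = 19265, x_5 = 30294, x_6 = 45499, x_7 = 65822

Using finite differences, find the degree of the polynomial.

First differences: 1825, 3193, 5119, 7699, 11029, 15205, 20323
Second differences: 1368, 1926, 2580, 3330, 4176, 5118
Third differences: 558, 654, 750, 846, 942
Fourth differences: 96, 96, 96, 96
The fourth differences are constant, so the polynomial has degree 4.

4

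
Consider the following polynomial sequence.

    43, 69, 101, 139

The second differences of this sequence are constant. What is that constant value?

6

First differences: 26, 32, 38
Second differences: 6, 6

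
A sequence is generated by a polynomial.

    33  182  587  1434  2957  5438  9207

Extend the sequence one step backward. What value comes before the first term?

2

149  405  847  1523  2481  3769
256  442  676  958  1288
186  234  282  330
48  48  48
The fourth differences are constant at 48.
Work back: 186 − 48 = 138;  256 − 138 = 118;  149 − 118 = 31;  33 − 31 = 2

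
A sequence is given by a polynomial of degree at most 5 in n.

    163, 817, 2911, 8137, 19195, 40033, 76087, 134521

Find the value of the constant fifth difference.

240

Δ: 654, 2094, 5226, 11058, 20838, 36054, 58434
Δ²: 1440, 3132, 5832, 9780, 15216, 22380
Δ³: 1692, 2700, 3948, 5436, 7164
Δ⁴: 1008, 1248, 1488, 1728
Δ⁵: 240, 240, 240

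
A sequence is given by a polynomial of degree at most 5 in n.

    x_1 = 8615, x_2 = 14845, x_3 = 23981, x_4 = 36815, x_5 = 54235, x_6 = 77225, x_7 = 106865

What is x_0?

6230  9136  12834  17420  22990  29640
2906  3698  4586  5570  6650
792  888  984  1080
96  96  96
The fourth differences are constant at 96.
Work back: 792 − 96 = 696;  2906 − 696 = 2210;  6230 − 2210 = 4020;  8615 − 4020 = 4595

4595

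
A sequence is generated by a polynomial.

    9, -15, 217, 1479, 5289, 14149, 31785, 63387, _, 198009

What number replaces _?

115849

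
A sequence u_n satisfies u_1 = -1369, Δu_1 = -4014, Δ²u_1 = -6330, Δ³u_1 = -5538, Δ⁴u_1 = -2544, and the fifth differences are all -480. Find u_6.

-153319

Build the table forward from the leading diagonal:
D5: -480  -480  -480  -480  -480  -480
D4: -2544  -3024  -3504  -3984  -4464  -4944
D3: -5538  -8082  -11106  -14610  -18594  -23058
D2: -6330  -11868  -19950  -31056  -45666  -64260
D1: -4014  -10344  -22212  -42162  -73218  -118884
u: -1369  -5383  -15727  -37939  -80101  -153319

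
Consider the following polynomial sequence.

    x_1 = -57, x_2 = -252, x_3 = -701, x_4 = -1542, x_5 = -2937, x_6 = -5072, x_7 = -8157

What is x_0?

-2

-195  -449  -841  -1395  -2135  -3085
-254  -392  -554  -740  -950
-138  -162  -186  -210
-24  -24  -24
The fourth differences are constant at -24.
Work back: -138 + 24 = -114;  -254 + 114 = -140;  -195 + 140 = -55;  -57 + 55 = -2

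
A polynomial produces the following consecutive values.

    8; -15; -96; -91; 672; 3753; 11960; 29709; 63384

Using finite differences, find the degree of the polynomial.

D1: -23, -81, 5, 763, 3081, 8207, 17749, 33675
D2: -58, 86, 758, 2318, 5126, 9542, 15926
D3: 144, 672, 1560, 2808, 4416, 6384
D4: 528, 888, 1248, 1608, 1968
D5: 360, 360, 360, 360
The fifth differences are constant, so the polynomial has degree 5.

5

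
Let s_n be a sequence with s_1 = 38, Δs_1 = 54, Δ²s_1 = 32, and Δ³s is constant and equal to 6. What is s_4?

Build the table forward from the leading diagonal:
Δ³: 6, 6, 6, 6
Δ²: 32, 38, 44, 50
Δ: 54, 86, 124, 168
s: 38, 92, 178, 302

302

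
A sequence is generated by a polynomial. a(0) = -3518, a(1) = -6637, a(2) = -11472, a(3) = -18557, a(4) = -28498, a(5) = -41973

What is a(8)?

-111462

Δ: -3119, -4835, -7085, -9941, -13475
Δ²: -1716, -2250, -2856, -3534
Δ³: -534, -606, -678
Δ⁴: -72, -72
The fourth differences are constant (-72).
-678 − 72 = -750;  -3534 − 750 = -4284;  -13475 − 4284 = -17759;  -41973 − 17759 = -59732
-750 − 72 = -822;  -4284 − 822 = -5106;  -17759 − 5106 = -22865;  -59732 − 22865 = -82597
-822 − 72 = -894;  -5106 − 894 = -6000;  -22865 − 6000 = -28865;  -82597 − 28865 = -111462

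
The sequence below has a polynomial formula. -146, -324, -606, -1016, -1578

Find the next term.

-2316

Δ: -178, -282, -410, -562
Δ²: -104, -128, -152
Δ³: -24, -24
Third differences constant at -24.
-152 − 24 = -176;  -562 − 176 = -738;  -1578 − 738 = -2316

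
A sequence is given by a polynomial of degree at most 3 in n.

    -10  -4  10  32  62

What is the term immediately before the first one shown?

-8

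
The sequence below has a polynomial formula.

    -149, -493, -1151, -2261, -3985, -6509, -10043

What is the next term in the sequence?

-344 , -658 , -1110 , -1724 , -2524 , -3534
-314 , -452 , -614 , -800 , -1010
-138 , -162 , -186 , -210
-24 , -24 , -24
Constant fourth difference = -24, so extend:
-210 − 24 = -234;  -1010 − 234 = -1244;  -3534 − 1244 = -4778;  -10043 − 4778 = -14821

-14821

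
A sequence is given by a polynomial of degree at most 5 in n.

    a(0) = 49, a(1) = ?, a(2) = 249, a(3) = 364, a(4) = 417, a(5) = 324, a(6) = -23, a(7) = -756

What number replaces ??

132

Using the last 6 terms:
First differences: 115  53  -93  -347  -733
Second differences: -62  -146  -254  -386
Third differences: -84  -108  -132
Fourth differences: -24  -24
Constant fourth difference = -24.
Extend backward: -84 + 24 = -60;  -62 + 60 = -2;  115 + 2 = 117;  249 − 117 = 132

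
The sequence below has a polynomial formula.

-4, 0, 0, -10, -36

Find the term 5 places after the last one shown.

-616

Δ: 4, 0, -10, -26
Δ²: -4, -10, -16
Δ³: -6, -6
The third differences are constant (-6).
-16 − 6 = -22;  -26 − 22 = -48;  -36 − 48 = -84
-22 − 6 = -28;  -48 − 28 = -76;  -84 − 76 = -160
-28 − 6 = -34;  -76 − 34 = -110;  -160 − 110 = -270
-34 − 6 = -40;  -110 − 40 = -150;  -270 − 150 = -420
-40 − 6 = -46;  -150 − 46 = -196;  -420 − 196 = -616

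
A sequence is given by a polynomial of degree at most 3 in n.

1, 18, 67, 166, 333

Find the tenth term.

2818

Δ: 17, 49, 99, 167
Δ²: 32, 50, 68
Δ³: 18, 18
The third differences are constant (18).
68 + 18 = 86;  167 + 86 = 253;  333 + 253 = 586
86 + 18 = 104;  253 + 104 = 357;  586 + 357 = 943
104 + 18 = 122;  357 + 122 = 479;  943 + 479 = 1422
122 + 18 = 140;  479 + 140 = 619;  1422 + 619 = 2041
140 + 18 = 158;  619 + 158 = 777;  2041 + 777 = 2818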